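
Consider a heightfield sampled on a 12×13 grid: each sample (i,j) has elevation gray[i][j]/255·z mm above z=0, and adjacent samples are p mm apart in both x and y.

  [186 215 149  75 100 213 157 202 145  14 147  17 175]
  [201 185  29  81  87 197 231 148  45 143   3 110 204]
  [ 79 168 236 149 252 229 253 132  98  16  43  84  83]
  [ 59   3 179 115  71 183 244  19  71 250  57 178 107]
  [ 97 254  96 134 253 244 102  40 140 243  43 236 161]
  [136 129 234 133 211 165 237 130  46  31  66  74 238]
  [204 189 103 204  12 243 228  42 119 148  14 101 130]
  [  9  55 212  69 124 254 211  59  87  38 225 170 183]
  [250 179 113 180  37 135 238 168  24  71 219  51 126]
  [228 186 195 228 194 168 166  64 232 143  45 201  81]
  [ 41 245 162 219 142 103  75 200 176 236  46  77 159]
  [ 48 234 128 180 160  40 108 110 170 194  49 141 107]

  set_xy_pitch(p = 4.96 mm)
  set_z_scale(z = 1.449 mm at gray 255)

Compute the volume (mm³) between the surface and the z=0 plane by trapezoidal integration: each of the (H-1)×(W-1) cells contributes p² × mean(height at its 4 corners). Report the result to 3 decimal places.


2564.679

height_mm = gray/255 × 1.449; cell vol = 4.96² × mean(4 corners)
unit = 4.96² × 1.449 / (4×255) = 0.0349487 mm³ per gray-sum
row 0: Σ corner-gray over 12 cells = 6152  → 215.0047
row 1: Σ corner-gray over 12 cells = 6405  → 223.8467
row 2: Σ corner-gray over 12 cells = 6388  → 223.2526
row 3: Σ corner-gray over 12 cells = 6734  → 235.3448
row 4: Σ corner-gray over 12 cells = 7114  → 248.6254
row 5: Σ corner-gray over 12 cells = 6426  → 224.5806
row 6: Σ corner-gray over 12 cells = 6340  → 221.5750
row 7: Σ corner-gray over 12 cells = 6406  → 223.8817
row 8: Σ corner-gray over 12 cells = 7159  → 250.1981
row 9: Σ corner-gray over 12 cells = 7515  → 262.6398
row 10: Σ corner-gray over 12 cells = 6745  → 235.7293
Σ rows: total corner-gray = 73384  → 2564.6786 mm³


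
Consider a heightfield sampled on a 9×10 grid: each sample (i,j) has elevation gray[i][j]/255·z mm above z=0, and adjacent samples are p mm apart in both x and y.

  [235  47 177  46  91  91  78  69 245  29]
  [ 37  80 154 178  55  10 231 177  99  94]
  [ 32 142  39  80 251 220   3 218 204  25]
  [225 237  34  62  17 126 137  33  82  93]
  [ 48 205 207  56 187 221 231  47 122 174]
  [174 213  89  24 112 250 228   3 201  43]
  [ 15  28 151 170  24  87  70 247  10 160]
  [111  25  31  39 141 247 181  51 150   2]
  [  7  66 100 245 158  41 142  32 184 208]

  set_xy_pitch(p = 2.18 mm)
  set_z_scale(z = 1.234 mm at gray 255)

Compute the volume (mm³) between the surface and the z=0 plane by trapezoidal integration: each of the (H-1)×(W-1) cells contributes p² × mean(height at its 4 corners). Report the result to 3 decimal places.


height_mm = gray/255 × 1.234; cell vol = 2.18² × mean(4 corners)
unit = 2.18² × 1.234 / (4×255) = 0.00574947 mm³ per gray-sum
row 0: Σ corner-gray over 9 cells = 4051  → 23.2911
row 1: Σ corner-gray over 9 cells = 4470  → 25.7001
row 2: Σ corner-gray over 9 cells = 4145  → 23.8316
row 3: Σ corner-gray over 9 cells = 4548  → 26.1486
row 4: Σ corner-gray over 9 cells = 5231  → 30.0755
row 5: Σ corner-gray over 9 cells = 4206  → 24.1823
row 6: Σ corner-gray over 9 cells = 3592  → 20.6521
row 7: Σ corner-gray over 9 cells = 3994  → 22.9634
Σ rows: total corner-gray = 34237  → 196.8447 mm³

196.845


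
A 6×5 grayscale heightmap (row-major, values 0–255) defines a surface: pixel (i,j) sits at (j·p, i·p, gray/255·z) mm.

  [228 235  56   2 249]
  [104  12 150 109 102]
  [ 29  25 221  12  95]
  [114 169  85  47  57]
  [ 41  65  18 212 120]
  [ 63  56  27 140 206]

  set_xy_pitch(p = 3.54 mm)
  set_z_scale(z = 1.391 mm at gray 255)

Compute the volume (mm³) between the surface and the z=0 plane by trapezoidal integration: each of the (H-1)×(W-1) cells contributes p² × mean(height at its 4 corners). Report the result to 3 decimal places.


height_mm = gray/255 × 1.391; cell vol = 3.54² × mean(4 corners)
unit = 3.54² × 1.391 / (4×255) = 0.0170897 mm³ per gray-sum
row 0: Σ corner-gray over 4 cells = 1811  → 30.9494
row 1: Σ corner-gray over 4 cells = 1388  → 23.7205
row 2: Σ corner-gray over 4 cells = 1413  → 24.1477
row 3: Σ corner-gray over 4 cells = 1524  → 26.0446
row 4: Σ corner-gray over 4 cells = 1466  → 25.0534
Σ rows: total corner-gray = 7602  → 129.9156 mm³

129.916


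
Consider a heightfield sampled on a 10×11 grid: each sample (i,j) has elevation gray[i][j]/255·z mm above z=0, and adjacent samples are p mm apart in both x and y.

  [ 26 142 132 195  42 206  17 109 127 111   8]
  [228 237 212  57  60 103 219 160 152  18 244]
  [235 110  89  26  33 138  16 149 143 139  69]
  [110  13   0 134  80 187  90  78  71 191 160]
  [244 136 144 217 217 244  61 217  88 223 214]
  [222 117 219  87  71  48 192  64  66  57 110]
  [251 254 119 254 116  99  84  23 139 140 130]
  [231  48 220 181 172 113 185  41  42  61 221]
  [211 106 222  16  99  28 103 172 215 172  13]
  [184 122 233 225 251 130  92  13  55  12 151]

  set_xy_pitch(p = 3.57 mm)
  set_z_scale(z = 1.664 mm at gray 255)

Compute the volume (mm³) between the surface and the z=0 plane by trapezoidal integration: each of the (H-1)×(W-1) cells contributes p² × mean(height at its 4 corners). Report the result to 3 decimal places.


height_mm = gray/255 × 1.664; cell vol = 3.57² × mean(4 corners)
unit = 3.57² × 1.664 / (4×255) = 0.0207917 mm³ per gray-sum
row 0: Σ corner-gray over 10 cells = 5104  → 106.1207
row 1: Σ corner-gray over 10 cells = 4898  → 101.8376
row 2: Σ corner-gray over 10 cells = 3948  → 82.0856
row 3: Σ corner-gray over 10 cells = 5510  → 114.5622
row 4: Σ corner-gray over 10 cells = 5726  → 119.0532
row 5: Σ corner-gray over 10 cells = 5011  → 104.1871
row 6: Σ corner-gray over 10 cells = 5415  → 112.5869
row 7: Σ corner-gray over 10 cells = 5068  → 105.3722
row 8: Σ corner-gray over 10 cells = 5091  → 105.8504
Σ rows: total corner-gray = 45771  → 951.6560 mm³

951.656


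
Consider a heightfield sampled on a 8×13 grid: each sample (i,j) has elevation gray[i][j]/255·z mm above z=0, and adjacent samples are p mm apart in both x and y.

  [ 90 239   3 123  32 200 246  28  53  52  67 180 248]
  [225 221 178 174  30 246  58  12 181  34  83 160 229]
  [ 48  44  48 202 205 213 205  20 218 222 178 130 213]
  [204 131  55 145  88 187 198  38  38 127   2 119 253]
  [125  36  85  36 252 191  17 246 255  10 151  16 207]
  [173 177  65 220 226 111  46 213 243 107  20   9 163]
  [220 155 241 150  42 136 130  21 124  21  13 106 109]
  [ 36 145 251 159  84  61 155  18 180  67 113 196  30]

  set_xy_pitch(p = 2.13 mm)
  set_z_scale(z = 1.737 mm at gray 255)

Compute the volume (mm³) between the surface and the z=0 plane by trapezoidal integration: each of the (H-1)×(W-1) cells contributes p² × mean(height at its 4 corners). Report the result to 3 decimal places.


326.736

height_mm = gray/255 × 1.737; cell vol = 2.13² × mean(4 corners)
unit = 2.13² × 1.737 / (4×255) = 0.00772607 mm³ per gray-sum
row 0: Σ corner-gray over 12 cells = 5992  → 46.2946
row 1: Σ corner-gray over 12 cells = 6839  → 52.8386
row 2: Σ corner-gray over 12 cells = 6344  → 49.0142
row 3: Σ corner-gray over 12 cells = 5635  → 43.5364
row 4: Σ corner-gray over 12 cells = 6132  → 47.3763
row 5: Σ corner-gray over 12 cells = 5817  → 44.9426
row 6: Σ corner-gray over 12 cells = 5531  → 42.7329
Σ rows: total corner-gray = 42290  → 326.7357 mm³


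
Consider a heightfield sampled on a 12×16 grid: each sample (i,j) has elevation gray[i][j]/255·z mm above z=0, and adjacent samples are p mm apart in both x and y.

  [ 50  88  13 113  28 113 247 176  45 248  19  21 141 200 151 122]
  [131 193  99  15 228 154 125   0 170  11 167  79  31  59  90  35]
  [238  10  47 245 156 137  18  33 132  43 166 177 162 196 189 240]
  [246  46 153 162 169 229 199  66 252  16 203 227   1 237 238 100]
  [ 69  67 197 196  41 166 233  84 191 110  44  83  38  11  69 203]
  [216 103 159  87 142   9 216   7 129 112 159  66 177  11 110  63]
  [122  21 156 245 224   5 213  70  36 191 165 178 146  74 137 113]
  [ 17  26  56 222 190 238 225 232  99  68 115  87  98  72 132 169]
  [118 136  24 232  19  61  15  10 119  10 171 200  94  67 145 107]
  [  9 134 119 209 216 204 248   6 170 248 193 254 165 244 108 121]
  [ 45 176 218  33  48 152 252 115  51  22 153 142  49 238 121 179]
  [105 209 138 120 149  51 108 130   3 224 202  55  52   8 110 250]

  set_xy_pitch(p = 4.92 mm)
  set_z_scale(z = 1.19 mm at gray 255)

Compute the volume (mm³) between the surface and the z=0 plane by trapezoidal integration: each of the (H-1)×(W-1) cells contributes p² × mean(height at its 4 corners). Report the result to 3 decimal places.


2331.815

height_mm = gray/255 × 1.19; cell vol = 4.92² × mean(4 corners)
unit = 4.92² × 1.19 / (4×255) = 0.0282408 mm³ per gray-sum
row 0: Σ corner-gray over 15 cells = 6386  → 180.3457
row 1: Σ corner-gray over 15 cells = 6908  → 195.0874
row 2: Σ corner-gray over 15 cells = 8642  → 244.0570
row 3: Σ corner-gray over 15 cells = 8074  → 228.0162
row 4: Σ corner-gray over 15 cells = 6585  → 185.9657
row 5: Σ corner-gray over 15 cells = 7210  → 203.6162
row 6: Σ corner-gray over 15 cells = 7863  → 222.0574
row 7: Σ corner-gray over 15 cells = 6737  → 190.2583
row 8: Σ corner-gray over 15 cells = 7997  → 225.8417
row 9: Σ corner-gray over 15 cells = 8930  → 252.1903
row 10: Σ corner-gray over 15 cells = 7237  → 204.3787
Σ rows: total corner-gray = 82569  → 2331.8146 mm³


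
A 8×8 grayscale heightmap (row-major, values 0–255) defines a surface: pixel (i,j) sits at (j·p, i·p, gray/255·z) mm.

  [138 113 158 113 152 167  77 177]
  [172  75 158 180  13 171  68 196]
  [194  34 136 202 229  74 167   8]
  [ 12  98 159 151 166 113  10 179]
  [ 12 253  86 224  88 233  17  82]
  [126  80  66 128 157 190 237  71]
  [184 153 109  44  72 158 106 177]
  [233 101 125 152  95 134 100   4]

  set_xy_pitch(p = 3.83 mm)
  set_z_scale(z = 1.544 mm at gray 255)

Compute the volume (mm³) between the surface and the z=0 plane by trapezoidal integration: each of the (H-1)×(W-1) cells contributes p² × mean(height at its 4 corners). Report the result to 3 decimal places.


height_mm = gray/255 × 1.544; cell vol = 3.83² × mean(4 corners)
unit = 3.83² × 1.544 / (4×255) = 0.0222047 mm³ per gray-sum
row 0: Σ corner-gray over 7 cells = 3573  → 79.3373
row 1: Σ corner-gray over 7 cells = 3584  → 79.5816
row 2: Σ corner-gray over 7 cells = 3471  → 77.0725
row 3: Σ corner-gray over 7 cells = 3481  → 77.2945
row 4: Σ corner-gray over 7 cells = 3809  → 84.5777
row 5: Σ corner-gray over 7 cells = 3558  → 79.0043
row 6: Σ corner-gray over 7 cells = 3296  → 73.1867
Σ rows: total corner-gray = 24772  → 550.0545 mm³

550.055


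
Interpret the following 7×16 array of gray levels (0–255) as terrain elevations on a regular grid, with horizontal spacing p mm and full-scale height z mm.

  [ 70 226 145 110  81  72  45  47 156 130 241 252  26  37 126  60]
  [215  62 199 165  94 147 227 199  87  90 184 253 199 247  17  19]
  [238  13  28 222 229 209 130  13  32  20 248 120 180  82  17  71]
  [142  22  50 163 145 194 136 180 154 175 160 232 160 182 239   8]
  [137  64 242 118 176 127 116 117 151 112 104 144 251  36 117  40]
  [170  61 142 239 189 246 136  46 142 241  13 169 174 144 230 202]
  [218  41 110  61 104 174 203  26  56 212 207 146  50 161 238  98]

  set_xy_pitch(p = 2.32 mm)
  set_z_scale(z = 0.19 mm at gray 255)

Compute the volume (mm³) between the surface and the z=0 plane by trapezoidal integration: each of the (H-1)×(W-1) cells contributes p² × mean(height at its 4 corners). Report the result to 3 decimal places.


49.833

height_mm = gray/255 × 0.19; cell vol = 2.32² × mean(4 corners)
unit = 2.32² × 0.19 / (4×255) = 0.0010026 mm³ per gray-sum
row 0: Σ corner-gray over 15 cells = 8092  → 8.1131
row 1: Σ corner-gray over 15 cells = 7969  → 7.9898
row 2: Σ corner-gray over 15 cells = 7929  → 7.9496
row 3: Σ corner-gray over 15 cells = 8461  → 8.4830
row 4: Σ corner-gray over 15 cells = 8643  → 8.6655
row 5: Σ corner-gray over 15 cells = 8610  → 8.6324
Σ rows: total corner-gray = 49704  → 49.8334 mm³


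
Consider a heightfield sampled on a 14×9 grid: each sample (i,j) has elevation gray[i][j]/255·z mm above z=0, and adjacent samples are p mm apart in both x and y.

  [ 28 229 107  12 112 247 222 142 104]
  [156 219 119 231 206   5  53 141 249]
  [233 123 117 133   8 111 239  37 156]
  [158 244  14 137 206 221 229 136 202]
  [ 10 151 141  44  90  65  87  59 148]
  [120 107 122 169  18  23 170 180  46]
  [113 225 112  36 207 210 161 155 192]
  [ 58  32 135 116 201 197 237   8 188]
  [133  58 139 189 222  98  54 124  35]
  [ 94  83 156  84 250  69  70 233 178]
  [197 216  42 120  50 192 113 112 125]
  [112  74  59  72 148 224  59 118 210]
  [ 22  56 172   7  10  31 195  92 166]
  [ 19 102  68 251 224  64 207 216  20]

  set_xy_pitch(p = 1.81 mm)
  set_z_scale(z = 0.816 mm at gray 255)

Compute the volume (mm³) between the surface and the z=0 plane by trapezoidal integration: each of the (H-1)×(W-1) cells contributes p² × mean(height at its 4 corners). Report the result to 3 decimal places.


138.097

height_mm = gray/255 × 0.816; cell vol = 1.81² × mean(4 corners)
unit = 1.81² × 0.816 / (4×255) = 0.00262088 mm³ per gray-sum
row 0: Σ corner-gray over 8 cells = 4627  → 12.1268
row 1: Σ corner-gray over 8 cells = 4278  → 11.2121
row 2: Σ corner-gray over 8 cells = 4659  → 12.2107
row 3: Σ corner-gray over 8 cells = 4166  → 10.9186
row 4: Σ corner-gray over 8 cells = 3176  → 8.3239
row 5: Σ corner-gray over 8 cells = 4261  → 11.1676
row 6: Σ corner-gray over 8 cells = 4615  → 12.0954
row 7: Σ corner-gray over 8 cells = 4034  → 10.5726
row 8: Σ corner-gray over 8 cells = 4098  → 10.7404
row 9: Σ corner-gray over 8 cells = 4174  → 10.9396
row 10: Σ corner-gray over 8 cells = 3842  → 10.0694
row 11: Σ corner-gray over 8 cells = 3144  → 8.2400
row 12: Σ corner-gray over 8 cells = 3617  → 9.4797
Σ rows: total corner-gray = 52691  → 138.0968 mm³


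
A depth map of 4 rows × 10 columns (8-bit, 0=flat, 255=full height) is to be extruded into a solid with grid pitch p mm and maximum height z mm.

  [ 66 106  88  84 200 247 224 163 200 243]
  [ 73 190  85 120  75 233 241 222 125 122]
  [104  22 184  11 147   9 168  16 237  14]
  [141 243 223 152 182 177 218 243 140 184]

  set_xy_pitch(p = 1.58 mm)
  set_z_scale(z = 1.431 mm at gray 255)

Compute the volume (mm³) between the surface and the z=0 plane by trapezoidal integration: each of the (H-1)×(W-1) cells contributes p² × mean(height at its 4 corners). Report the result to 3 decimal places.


height_mm = gray/255 × 1.431; cell vol = 1.58² × mean(4 corners)
unit = 1.58² × 1.431 / (4×255) = 0.0035023 mm³ per gray-sum
row 0: Σ corner-gray over 9 cells = 5710  → 19.9981
row 1: Σ corner-gray over 9 cells = 4483  → 15.7008
row 2: Σ corner-gray over 9 cells = 5187  → 18.1664
Σ rows: total corner-gray = 15380  → 53.8654 mm³

53.865


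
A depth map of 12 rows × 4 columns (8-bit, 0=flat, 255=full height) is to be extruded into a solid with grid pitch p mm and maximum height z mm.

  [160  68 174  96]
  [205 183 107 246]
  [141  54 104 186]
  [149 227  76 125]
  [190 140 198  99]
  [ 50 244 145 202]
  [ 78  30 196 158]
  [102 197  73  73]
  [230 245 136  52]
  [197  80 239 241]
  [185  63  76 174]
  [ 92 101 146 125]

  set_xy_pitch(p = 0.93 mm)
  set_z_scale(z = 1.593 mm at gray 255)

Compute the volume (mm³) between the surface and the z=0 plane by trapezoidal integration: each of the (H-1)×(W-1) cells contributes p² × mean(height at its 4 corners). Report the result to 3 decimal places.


25.488

height_mm = gray/255 × 1.593; cell vol = 0.93² × mean(4 corners)
unit = 0.93² × 1.593 / (4×255) = 0.00135077 mm³ per gray-sum
row 0: Σ corner-gray over 3 cells = 1771  → 2.3922
row 1: Σ corner-gray over 3 cells = 1674  → 2.2612
row 2: Σ corner-gray over 3 cells = 1523  → 2.0572
row 3: Σ corner-gray over 3 cells = 1845  → 2.4922
row 4: Σ corner-gray over 3 cells = 1995  → 2.6948
row 5: Σ corner-gray over 3 cells = 1718  → 2.3206
row 6: Σ corner-gray over 3 cells = 1403  → 1.8951
row 7: Σ corner-gray over 3 cells = 1759  → 2.3760
row 8: Σ corner-gray over 3 cells = 2120  → 2.8636
row 9: Σ corner-gray over 3 cells = 1713  → 2.3139
row 10: Σ corner-gray over 3 cells = 1348  → 1.8208
Σ rows: total corner-gray = 18869  → 25.4877 mm³


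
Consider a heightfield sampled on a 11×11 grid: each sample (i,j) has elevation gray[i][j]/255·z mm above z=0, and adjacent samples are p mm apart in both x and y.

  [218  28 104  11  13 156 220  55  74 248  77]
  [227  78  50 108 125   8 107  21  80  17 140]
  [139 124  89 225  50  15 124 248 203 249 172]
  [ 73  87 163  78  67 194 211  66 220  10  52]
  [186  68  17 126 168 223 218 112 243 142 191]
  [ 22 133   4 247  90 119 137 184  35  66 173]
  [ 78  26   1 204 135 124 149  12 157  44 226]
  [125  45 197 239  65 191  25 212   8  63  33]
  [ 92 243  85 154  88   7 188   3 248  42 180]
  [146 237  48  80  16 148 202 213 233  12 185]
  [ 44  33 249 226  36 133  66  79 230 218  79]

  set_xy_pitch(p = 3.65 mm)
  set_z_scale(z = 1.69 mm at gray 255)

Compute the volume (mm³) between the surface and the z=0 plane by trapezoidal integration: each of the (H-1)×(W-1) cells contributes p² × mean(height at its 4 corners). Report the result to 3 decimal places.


1051.319

height_mm = gray/255 × 1.69; cell vol = 3.65² × mean(4 corners)
unit = 3.65² × 1.69 / (4×255) = 0.0220736 mm³ per gray-sum
row 0: Σ corner-gray over 10 cells = 3668  → 80.9658
row 1: Σ corner-gray over 10 cells = 4520  → 99.7725
row 2: Σ corner-gray over 10 cells = 5282  → 116.5925
row 3: Σ corner-gray over 10 cells = 5328  → 117.6079
row 4: Σ corner-gray over 10 cells = 5236  → 115.5771
row 5: Σ corner-gray over 10 cells = 4233  → 93.4374
row 6: Σ corner-gray over 10 cells = 4256  → 93.9450
row 7: Σ corner-gray over 10 cells = 4636  → 102.3330
row 8: Σ corner-gray over 10 cells = 5097  → 112.5089
row 9: Σ corner-gray over 10 cells = 5372  → 118.5791
Σ rows: total corner-gray = 47628  → 1051.3192 mm³


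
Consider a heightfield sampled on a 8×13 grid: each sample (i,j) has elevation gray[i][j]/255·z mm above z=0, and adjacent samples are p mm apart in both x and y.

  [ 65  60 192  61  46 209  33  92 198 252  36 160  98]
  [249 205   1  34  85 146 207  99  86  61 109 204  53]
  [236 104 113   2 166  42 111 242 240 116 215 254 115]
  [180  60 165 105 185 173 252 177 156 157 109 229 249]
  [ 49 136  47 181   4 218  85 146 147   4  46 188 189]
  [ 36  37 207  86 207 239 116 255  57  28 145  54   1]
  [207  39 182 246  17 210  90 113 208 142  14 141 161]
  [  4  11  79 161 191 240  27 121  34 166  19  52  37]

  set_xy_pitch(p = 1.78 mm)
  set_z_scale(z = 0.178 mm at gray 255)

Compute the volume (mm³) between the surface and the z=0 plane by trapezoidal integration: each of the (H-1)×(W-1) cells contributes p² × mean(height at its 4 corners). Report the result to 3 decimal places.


23.838

height_mm = gray/255 × 0.178; cell vol = 1.78² × mean(4 corners)
unit = 1.78² × 0.178 / (4×255) = 0.000552917 mm³ per gray-sum
row 0: Σ corner-gray over 12 cells = 5617  → 3.1057
row 1: Σ corner-gray over 12 cells = 6337  → 3.5038
row 2: Σ corner-gray over 12 cells = 7526  → 4.1613
row 3: Σ corner-gray over 12 cells = 6607  → 3.6531
row 4: Σ corner-gray over 12 cells = 5541  → 3.0637
row 5: Σ corner-gray over 12 cells = 6071  → 3.3568
row 6: Σ corner-gray over 12 cells = 5415  → 2.9940
Σ rows: total corner-gray = 43114  → 23.8385 mm³


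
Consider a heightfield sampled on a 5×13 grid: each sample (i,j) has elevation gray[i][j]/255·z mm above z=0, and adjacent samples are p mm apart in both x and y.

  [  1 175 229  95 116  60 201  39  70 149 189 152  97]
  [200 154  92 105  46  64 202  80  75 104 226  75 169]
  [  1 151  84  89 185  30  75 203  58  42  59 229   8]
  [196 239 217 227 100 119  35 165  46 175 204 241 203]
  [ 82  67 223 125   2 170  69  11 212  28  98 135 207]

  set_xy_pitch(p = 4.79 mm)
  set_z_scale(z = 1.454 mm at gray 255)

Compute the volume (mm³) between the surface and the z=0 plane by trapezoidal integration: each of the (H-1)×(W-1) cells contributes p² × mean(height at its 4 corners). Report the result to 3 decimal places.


height_mm = gray/255 × 1.454; cell vol = 4.79² × mean(4 corners)
unit = 4.79² × 1.454 / (4×255) = 0.0327066 mm³ per gray-sum
row 0: Σ corner-gray over 12 cells = 5863  → 191.7587
row 1: Σ corner-gray over 12 cells = 5234  → 171.1863
row 2: Σ corner-gray over 12 cells = 6354  → 207.8177
row 3: Σ corner-gray over 12 cells = 6504  → 212.7237
Σ rows: total corner-gray = 23955  → 783.4864 mm³

783.486


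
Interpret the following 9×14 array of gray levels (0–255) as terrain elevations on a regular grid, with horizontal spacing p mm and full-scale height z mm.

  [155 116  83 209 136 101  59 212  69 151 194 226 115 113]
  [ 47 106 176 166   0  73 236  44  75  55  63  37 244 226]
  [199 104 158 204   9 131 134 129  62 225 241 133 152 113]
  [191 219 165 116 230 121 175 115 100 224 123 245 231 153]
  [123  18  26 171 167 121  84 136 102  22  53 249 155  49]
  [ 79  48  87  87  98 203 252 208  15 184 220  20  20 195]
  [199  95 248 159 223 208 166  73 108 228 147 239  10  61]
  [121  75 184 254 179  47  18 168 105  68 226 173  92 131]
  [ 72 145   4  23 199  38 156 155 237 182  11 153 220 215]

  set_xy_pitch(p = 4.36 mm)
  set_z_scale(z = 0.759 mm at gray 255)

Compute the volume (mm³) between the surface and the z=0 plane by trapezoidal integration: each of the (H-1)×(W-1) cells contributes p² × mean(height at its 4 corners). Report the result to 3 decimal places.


height_mm = gray/255 × 0.759; cell vol = 4.36² × mean(4 corners)
unit = 4.36² × 0.759 / (4×255) = 0.0141454 mm³ per gray-sum
row 0: Σ corner-gray over 13 cells = 6433  → 90.9972
row 1: Σ corner-gray over 13 cells = 6499  → 91.9308
row 2: Σ corner-gray over 13 cells = 8148  → 115.2565
row 3: Σ corner-gray over 13 cells = 7252  → 102.5823
row 4: Σ corner-gray over 13 cells = 5938  → 83.9953
row 5: Σ corner-gray over 13 cells = 7226  → 102.2145
row 6: Σ corner-gray over 13 cells = 7498  → 106.0621
row 7: Σ corner-gray over 13 cells = 6763  → 95.6652
Σ rows: total corner-gray = 55757  → 788.7039 mm³

788.704


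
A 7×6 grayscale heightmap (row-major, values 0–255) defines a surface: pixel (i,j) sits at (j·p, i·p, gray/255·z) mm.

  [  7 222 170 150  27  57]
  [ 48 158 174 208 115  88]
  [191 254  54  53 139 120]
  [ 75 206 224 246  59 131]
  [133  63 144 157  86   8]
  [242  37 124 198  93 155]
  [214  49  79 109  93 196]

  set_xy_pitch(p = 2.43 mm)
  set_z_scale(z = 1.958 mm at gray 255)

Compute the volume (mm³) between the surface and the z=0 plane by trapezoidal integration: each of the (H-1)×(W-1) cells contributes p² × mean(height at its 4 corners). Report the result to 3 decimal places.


179.344

height_mm = gray/255 × 1.958; cell vol = 2.43² × mean(4 corners)
unit = 2.43² × 1.958 / (4×255) = 0.0113351 mm³ per gray-sum
row 0: Σ corner-gray over 5 cells = 2648  → 30.0153
row 1: Σ corner-gray over 5 cells = 2757  → 31.2508
row 2: Σ corner-gray over 5 cells = 2987  → 33.8579
row 3: Σ corner-gray over 5 cells = 2717  → 30.7974
row 4: Σ corner-gray over 5 cells = 2342  → 26.5468
row 5: Σ corner-gray over 5 cells = 2371  → 26.8755
Σ rows: total corner-gray = 15822  → 179.3438 mm³


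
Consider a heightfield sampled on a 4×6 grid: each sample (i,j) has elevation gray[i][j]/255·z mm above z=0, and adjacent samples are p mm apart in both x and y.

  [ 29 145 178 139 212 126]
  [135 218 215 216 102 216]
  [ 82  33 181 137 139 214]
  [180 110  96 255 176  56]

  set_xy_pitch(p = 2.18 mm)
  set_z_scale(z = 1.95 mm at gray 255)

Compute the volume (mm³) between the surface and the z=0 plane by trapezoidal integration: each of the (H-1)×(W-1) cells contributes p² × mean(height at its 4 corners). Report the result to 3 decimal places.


84.231

height_mm = gray/255 × 1.95; cell vol = 2.18² × mean(4 corners)
unit = 2.18² × 1.95 / (4×255) = 0.00908547 mm³ per gray-sum
row 0: Σ corner-gray over 5 cells = 3356  → 30.4908
row 1: Σ corner-gray over 5 cells = 3129  → 28.4284
row 2: Σ corner-gray over 5 cells = 2786  → 25.3121
Σ rows: total corner-gray = 9271  → 84.2314 mm³


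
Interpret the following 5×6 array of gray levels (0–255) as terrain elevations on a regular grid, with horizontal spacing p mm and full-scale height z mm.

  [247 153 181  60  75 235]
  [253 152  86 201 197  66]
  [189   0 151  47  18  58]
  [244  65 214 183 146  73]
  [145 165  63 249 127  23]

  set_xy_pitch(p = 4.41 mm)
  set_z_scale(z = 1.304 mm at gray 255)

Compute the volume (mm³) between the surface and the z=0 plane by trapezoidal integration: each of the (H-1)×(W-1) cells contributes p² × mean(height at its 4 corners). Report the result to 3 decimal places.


height_mm = gray/255 × 1.304; cell vol = 4.41² × mean(4 corners)
unit = 4.41² × 1.304 / (4×255) = 0.0248631 mm³ per gray-sum
row 0: Σ corner-gray over 5 cells = 3011  → 74.8627
row 1: Σ corner-gray over 5 cells = 2270  → 56.4391
row 2: Σ corner-gray over 5 cells = 2212  → 54.9971
row 3: Σ corner-gray over 5 cells = 2909  → 72.3266
Σ rows: total corner-gray = 10402  → 258.6256 mm³

258.626


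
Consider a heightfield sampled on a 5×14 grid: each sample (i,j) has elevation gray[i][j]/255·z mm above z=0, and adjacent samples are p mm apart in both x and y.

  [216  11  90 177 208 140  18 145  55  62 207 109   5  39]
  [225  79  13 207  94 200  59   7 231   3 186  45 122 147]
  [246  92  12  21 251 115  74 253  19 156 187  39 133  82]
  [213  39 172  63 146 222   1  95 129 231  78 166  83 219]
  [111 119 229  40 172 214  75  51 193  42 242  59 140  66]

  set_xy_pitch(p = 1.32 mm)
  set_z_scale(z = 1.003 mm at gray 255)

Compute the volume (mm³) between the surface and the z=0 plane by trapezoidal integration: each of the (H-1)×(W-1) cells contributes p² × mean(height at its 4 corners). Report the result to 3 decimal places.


41.796

height_mm = gray/255 × 1.003; cell vol = 1.32² × mean(4 corners)
unit = 1.32² × 1.003 / (4×255) = 0.00171336 mm³ per gray-sum
row 0: Σ corner-gray over 13 cells = 5573  → 9.5486
row 1: Σ corner-gray over 13 cells = 5896  → 10.1020
row 2: Σ corner-gray over 13 cells = 6314  → 10.8182
row 3: Σ corner-gray over 13 cells = 6611  → 11.3270
Σ rows: total corner-gray = 24394  → 41.7957 mm³


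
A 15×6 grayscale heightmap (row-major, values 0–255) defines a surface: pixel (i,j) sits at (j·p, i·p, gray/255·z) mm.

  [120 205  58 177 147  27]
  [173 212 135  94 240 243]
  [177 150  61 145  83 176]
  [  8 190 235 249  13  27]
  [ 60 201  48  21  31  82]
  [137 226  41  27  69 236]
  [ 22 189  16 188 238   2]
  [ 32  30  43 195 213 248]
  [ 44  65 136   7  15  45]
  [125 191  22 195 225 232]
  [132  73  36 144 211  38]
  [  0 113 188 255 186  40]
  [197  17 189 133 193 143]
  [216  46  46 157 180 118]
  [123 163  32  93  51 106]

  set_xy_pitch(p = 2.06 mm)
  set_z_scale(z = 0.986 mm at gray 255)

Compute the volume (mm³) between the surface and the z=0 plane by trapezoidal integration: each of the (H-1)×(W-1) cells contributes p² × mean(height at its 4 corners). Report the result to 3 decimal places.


141.762

height_mm = gray/255 × 0.986; cell vol = 2.06² × mean(4 corners)
unit = 2.06² × 0.986 / (4×255) = 0.00410215 mm³ per gray-sum
row 0: Σ corner-gray over 5 cells = 3099  → 12.7126
row 1: Σ corner-gray over 5 cells = 3009  → 12.3434
row 2: Σ corner-gray over 5 cells = 2640  → 10.8297
row 3: Σ corner-gray over 5 cells = 2153  → 8.8319
row 4: Σ corner-gray over 5 cells = 1843  → 7.5603
row 5: Σ corner-gray over 5 cells = 2385  → 9.7836
row 6: Σ corner-gray over 5 cells = 2528  → 10.3702
row 7: Σ corner-gray over 5 cells = 1777  → 7.2895
row 8: Σ corner-gray over 5 cells = 2158  → 8.8524
row 9: Σ corner-gray over 5 cells = 2721  → 11.1619
row 10: Σ corner-gray over 5 cells = 2622  → 10.7558
row 11: Σ corner-gray over 5 cells = 2928  → 12.0111
row 12: Σ corner-gray over 5 cells = 2596  → 10.6492
row 13: Σ corner-gray over 5 cells = 2099  → 8.6104
Σ rows: total corner-gray = 34558  → 141.7620 mm³


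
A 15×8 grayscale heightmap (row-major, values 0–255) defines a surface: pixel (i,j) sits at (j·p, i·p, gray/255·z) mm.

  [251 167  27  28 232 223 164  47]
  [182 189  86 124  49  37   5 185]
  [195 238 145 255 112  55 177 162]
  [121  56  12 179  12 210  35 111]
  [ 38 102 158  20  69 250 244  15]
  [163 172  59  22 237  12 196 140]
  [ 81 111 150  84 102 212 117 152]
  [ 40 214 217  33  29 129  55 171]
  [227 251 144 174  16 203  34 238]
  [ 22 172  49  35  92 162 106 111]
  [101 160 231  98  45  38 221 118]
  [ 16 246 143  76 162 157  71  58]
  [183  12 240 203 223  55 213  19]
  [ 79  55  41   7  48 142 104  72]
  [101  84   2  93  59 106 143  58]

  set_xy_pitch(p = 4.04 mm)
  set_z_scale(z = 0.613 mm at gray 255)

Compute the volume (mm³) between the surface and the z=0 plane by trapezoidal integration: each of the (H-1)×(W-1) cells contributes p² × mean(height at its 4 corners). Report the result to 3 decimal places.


458.167

height_mm = gray/255 × 0.613; cell vol = 4.04² × mean(4 corners)
unit = 4.04² × 0.613 / (4×255) = 0.00980896 mm³ per gray-sum
row 0: Σ corner-gray over 7 cells = 3327  → 32.6344
row 1: Σ corner-gray over 7 cells = 3668  → 35.9793
row 2: Σ corner-gray over 7 cells = 3561  → 34.9297
row 3: Σ corner-gray over 7 cells = 2979  → 29.2209
row 4: Σ corner-gray over 7 cells = 3438  → 33.7232
row 5: Σ corner-gray over 7 cells = 3484  → 34.1744
row 6: Σ corner-gray over 7 cells = 3350  → 32.8600
row 7: Σ corner-gray over 7 cells = 3674  → 36.0381
row 8: Σ corner-gray over 7 cells = 3474  → 34.0763
row 9: Σ corner-gray over 7 cells = 3170  → 31.0944
row 10: Σ corner-gray over 7 cells = 3589  → 35.2044
row 11: Σ corner-gray over 7 cells = 3878  → 38.0392
row 12: Σ corner-gray over 7 cells = 3039  → 29.8094
row 13: Σ corner-gray over 7 cells = 2078  → 20.3830
Σ rows: total corner-gray = 46709  → 458.1668 mm³


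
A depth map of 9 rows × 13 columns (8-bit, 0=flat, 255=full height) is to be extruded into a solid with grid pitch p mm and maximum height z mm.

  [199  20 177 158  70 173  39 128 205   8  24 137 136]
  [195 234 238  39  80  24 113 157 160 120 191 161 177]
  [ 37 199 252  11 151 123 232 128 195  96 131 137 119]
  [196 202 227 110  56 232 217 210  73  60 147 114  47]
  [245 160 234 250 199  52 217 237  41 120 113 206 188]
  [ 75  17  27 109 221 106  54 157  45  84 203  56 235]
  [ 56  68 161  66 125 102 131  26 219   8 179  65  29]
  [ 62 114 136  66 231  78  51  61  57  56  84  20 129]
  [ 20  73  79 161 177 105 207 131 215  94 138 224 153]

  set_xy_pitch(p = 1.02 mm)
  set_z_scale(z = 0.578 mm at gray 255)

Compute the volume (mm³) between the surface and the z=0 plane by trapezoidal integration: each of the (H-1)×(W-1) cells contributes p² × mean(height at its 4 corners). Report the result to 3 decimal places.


height_mm = gray/255 × 0.578; cell vol = 1.02² × mean(4 corners)
unit = 1.02² × 0.578 / (4×255) = 0.00058956 mm³ per gray-sum
row 0: Σ corner-gray over 12 cells = 6019  → 3.5486
row 1: Σ corner-gray over 12 cells = 6872  → 4.0515
row 2: Σ corner-gray over 12 cells = 7005  → 4.1299
row 3: Σ corner-gray over 12 cells = 7630  → 4.4983
row 4: Σ corner-gray over 12 cells = 6559  → 3.8669
row 5: Σ corner-gray over 12 cells = 4853  → 2.8611
row 6: Σ corner-gray over 12 cells = 4484  → 2.6436
row 7: Σ corner-gray over 12 cells = 5480  → 3.2308
Σ rows: total corner-gray = 48902  → 28.8307 mm³

28.831


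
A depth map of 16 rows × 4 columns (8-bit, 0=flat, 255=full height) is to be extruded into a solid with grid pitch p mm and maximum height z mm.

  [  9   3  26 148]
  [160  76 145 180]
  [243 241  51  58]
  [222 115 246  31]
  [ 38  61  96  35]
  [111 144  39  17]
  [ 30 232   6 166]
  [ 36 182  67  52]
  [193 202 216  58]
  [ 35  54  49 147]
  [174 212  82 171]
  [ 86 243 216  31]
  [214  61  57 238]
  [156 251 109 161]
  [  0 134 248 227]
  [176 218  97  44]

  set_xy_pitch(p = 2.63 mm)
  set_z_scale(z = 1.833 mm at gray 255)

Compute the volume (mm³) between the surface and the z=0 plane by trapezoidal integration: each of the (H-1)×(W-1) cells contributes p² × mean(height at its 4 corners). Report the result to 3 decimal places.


height_mm = gray/255 × 1.833; cell vol = 2.63² × mean(4 corners)
unit = 2.63² × 1.833 / (4×255) = 0.0124301 mm³ per gray-sum
row 0: Σ corner-gray over 3 cells = 997  → 12.3928
row 1: Σ corner-gray over 3 cells = 1667  → 20.7209
row 2: Σ corner-gray over 3 cells = 1860  → 23.1199
row 3: Σ corner-gray over 3 cells = 1362  → 16.9298
row 4: Σ corner-gray over 3 cells = 881  → 10.9509
row 5: Σ corner-gray over 3 cells = 1166  → 14.4935
row 6: Σ corner-gray over 3 cells = 1258  → 15.6370
row 7: Σ corner-gray over 3 cells = 1673  → 20.7955
row 8: Σ corner-gray over 3 cells = 1475  → 18.3344
row 9: Σ corner-gray over 3 cells = 1321  → 16.4201
row 10: Σ corner-gray over 3 cells = 1968  → 24.4624
row 11: Σ corner-gray over 3 cells = 1723  → 21.4170
row 12: Σ corner-gray over 3 cells = 1725  → 21.4419
row 13: Σ corner-gray over 3 cells = 2028  → 25.2082
row 14: Σ corner-gray over 3 cells = 1841  → 22.8838
Σ rows: total corner-gray = 22945  → 285.2081 mm³

285.208


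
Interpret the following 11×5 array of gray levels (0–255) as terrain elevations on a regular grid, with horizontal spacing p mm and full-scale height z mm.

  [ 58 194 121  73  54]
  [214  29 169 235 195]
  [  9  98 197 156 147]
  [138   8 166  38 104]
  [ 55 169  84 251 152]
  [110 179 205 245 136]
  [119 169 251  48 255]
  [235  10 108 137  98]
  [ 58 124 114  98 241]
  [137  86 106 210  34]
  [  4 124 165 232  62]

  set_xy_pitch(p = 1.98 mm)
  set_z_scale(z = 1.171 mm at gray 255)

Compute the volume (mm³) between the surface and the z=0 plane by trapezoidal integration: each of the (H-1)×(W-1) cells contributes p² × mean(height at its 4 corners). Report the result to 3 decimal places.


height_mm = gray/255 × 1.171; cell vol = 1.98² × mean(4 corners)
unit = 1.98² × 1.171 / (4×255) = 0.00450077 mm³ per gray-sum
row 0: Σ corner-gray over 4 cells = 2163  → 9.7352
row 1: Σ corner-gray over 4 cells = 2333  → 10.5003
row 2: Σ corner-gray over 4 cells = 1724  → 7.7593
row 3: Σ corner-gray over 4 cells = 1881  → 8.4660
row 4: Σ corner-gray over 4 cells = 2719  → 12.2376
row 5: Σ corner-gray over 4 cells = 2814  → 12.6652
row 6: Σ corner-gray over 4 cells = 2153  → 9.6902
row 7: Σ corner-gray over 4 cells = 1814  → 8.1644
row 8: Σ corner-gray over 4 cells = 1946  → 8.7585
row 9: Σ corner-gray over 4 cells = 2083  → 9.3751
Σ rows: total corner-gray = 21630  → 97.3517 mm³

97.352


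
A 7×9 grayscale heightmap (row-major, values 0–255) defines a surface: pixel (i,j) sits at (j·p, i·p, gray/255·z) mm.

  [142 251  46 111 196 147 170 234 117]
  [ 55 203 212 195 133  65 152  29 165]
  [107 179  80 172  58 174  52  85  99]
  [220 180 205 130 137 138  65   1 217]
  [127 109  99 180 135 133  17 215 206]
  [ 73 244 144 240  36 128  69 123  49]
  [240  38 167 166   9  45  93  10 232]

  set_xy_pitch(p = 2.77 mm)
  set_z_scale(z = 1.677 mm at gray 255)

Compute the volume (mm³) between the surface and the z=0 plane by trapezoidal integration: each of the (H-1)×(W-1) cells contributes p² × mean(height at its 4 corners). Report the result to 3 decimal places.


312.868

height_mm = gray/255 × 1.677; cell vol = 2.77² × mean(4 corners)
unit = 2.77² × 1.677 / (4×255) = 0.0126152 mm³ per gray-sum
row 0: Σ corner-gray over 8 cells = 4767  → 60.1364
row 1: Σ corner-gray over 8 cells = 4004  → 50.5111
row 2: Σ corner-gray over 8 cells = 3955  → 49.8929
row 3: Σ corner-gray over 8 cells = 4258  → 53.7153
row 4: Σ corner-gray over 8 cells = 4199  → 52.9710
row 5: Σ corner-gray over 8 cells = 3618  → 45.6416
Σ rows: total corner-gray = 24801  → 312.8683 mm³


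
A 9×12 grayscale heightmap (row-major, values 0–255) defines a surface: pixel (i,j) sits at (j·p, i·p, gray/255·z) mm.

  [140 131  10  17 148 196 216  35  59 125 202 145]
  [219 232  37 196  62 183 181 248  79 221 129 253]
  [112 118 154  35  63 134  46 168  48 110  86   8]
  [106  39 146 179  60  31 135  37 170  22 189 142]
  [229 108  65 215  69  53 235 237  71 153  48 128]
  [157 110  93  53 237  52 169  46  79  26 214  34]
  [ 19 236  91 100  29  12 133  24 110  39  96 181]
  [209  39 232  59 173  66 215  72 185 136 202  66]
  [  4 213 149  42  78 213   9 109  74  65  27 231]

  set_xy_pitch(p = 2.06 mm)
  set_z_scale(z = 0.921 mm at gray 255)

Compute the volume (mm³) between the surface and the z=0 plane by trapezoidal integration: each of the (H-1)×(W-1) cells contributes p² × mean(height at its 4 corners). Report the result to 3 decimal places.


156.955

height_mm = gray/255 × 0.921; cell vol = 2.06² × mean(4 corners)
unit = 2.06² × 0.921 / (4×255) = 0.00383172 mm³ per gray-sum
row 0: Σ corner-gray over 11 cells = 6171  → 23.6456
row 1: Σ corner-gray over 11 cells = 5652  → 21.6569
row 2: Σ corner-gray over 11 cells = 4308  → 16.5071
row 3: Σ corner-gray over 11 cells = 5129  → 19.6529
row 4: Σ corner-gray over 11 cells = 5214  → 19.9786
row 5: Σ corner-gray over 11 cells = 4289  → 16.4343
row 6: Σ corner-gray over 11 cells = 4973  → 19.0551
row 7: Σ corner-gray over 11 cells = 5226  → 20.0246
Σ rows: total corner-gray = 40962  → 156.9550 mm³


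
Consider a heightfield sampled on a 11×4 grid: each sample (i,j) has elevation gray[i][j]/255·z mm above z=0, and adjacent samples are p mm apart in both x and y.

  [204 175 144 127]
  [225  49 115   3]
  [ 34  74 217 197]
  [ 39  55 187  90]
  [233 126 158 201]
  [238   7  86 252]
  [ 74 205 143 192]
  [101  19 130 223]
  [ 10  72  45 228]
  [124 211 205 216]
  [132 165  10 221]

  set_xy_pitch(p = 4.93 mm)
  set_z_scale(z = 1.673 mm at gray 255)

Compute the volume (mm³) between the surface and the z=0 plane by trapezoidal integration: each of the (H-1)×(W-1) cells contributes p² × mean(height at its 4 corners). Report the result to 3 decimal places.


height_mm = gray/255 × 1.673; cell vol = 4.93² × mean(4 corners)
unit = 4.93² × 1.673 / (4×255) = 0.0398648 mm³ per gray-sum
row 0: Σ corner-gray over 3 cells = 1525  → 60.7938
row 1: Σ corner-gray over 3 cells = 1369  → 54.5749
row 2: Σ corner-gray over 3 cells = 1426  → 56.8472
row 3: Σ corner-gray over 3 cells = 1615  → 64.3817
row 4: Σ corner-gray over 3 cells = 1678  → 66.8931
row 5: Σ corner-gray over 3 cells = 1638  → 65.2985
row 6: Σ corner-gray over 3 cells = 1584  → 63.1458
row 7: Σ corner-gray over 3 cells = 1094  → 43.6121
row 8: Σ corner-gray over 3 cells = 1644  → 65.5377
row 9: Σ corner-gray over 3 cells = 1875  → 74.7465
Σ rows: total corner-gray = 15448  → 615.8315 mm³

615.831


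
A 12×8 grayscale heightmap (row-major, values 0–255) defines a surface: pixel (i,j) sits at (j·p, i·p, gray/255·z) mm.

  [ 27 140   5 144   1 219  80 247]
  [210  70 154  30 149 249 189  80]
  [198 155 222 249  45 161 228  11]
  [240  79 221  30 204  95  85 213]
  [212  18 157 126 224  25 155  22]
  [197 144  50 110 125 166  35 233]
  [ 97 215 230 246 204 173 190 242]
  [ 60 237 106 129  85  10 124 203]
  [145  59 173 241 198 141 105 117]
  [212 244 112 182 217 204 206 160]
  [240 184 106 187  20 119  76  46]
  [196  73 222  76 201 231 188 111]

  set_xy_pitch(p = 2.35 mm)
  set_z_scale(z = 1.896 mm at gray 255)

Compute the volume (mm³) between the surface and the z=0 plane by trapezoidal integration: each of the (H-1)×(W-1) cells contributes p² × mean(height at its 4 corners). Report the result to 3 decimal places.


458.954

height_mm = gray/255 × 1.896; cell vol = 2.35² × mean(4 corners)
unit = 2.35² × 1.896 / (4×255) = 0.0102654 mm³ per gray-sum
row 0: Σ corner-gray over 7 cells = 3424  → 35.1486
row 1: Σ corner-gray over 7 cells = 4301  → 44.1513
row 2: Σ corner-gray over 7 cells = 4210  → 43.2171
row 3: Σ corner-gray over 7 cells = 3525  → 36.1854
row 4: Σ corner-gray over 7 cells = 3334  → 34.2247
row 5: Σ corner-gray over 7 cells = 4545  → 46.6560
row 6: Σ corner-gray over 7 cells = 4500  → 46.1941
row 7: Σ corner-gray over 7 cells = 3741  → 38.4027
row 8: Σ corner-gray over 7 cells = 4798  → 49.2532
row 9: Σ corner-gray over 7 cells = 4372  → 44.8801
row 10: Σ corner-gray over 7 cells = 3959  → 40.6405
Σ rows: total corner-gray = 44709  → 458.9537 mm³
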